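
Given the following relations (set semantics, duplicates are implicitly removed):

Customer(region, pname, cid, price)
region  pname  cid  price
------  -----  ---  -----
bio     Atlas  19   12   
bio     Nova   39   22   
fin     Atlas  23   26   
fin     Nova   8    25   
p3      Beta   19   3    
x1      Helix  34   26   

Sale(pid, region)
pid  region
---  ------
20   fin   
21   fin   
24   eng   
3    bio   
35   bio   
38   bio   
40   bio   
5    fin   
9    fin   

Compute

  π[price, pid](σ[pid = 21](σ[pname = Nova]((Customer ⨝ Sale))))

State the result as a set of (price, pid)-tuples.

Joining Customer and Sale on region yields {(bio, Atlas, 19, 12, 3), (bio, Atlas, 19, 12, 35), (bio, Atlas, 19, 12, 38), (bio, Atlas, 19, 12, 40), (bio, Nova, 39, 22, 3), (bio, Nova, 39, 22, 35), (bio, Nova, 39, 22, 38), (bio, Nova, 39, 22, 40), (fin, Atlas, 23, 26, 20), (fin, Atlas, 23, 26, 21), (fin, Atlas, 23, 26, 5), (fin, Atlas, 23, 26, 9), (fin, Nova, 8, 25, 20), (fin, Nova, 8, 25, 21), (fin, Nova, 8, 25, 5), (fin, Nova, 8, 25, 9)}.
Selection pname = Nova: {(bio, Nova, 39, 22, 3), (bio, Nova, 39, 22, 35), (bio, Nova, 39, 22, 38), (bio, Nova, 39, 22, 40), (fin, Nova, 8, 25, 20), (fin, Nova, 8, 25, 21), (fin, Nova, 8, 25, 5), (fin, Nova, 8, 25, 9)}
Selection pid = 21: {(fin, Nova, 8, 25, 21)}
Projecting to price, pid: {(25, 21)}

{(25, 21)}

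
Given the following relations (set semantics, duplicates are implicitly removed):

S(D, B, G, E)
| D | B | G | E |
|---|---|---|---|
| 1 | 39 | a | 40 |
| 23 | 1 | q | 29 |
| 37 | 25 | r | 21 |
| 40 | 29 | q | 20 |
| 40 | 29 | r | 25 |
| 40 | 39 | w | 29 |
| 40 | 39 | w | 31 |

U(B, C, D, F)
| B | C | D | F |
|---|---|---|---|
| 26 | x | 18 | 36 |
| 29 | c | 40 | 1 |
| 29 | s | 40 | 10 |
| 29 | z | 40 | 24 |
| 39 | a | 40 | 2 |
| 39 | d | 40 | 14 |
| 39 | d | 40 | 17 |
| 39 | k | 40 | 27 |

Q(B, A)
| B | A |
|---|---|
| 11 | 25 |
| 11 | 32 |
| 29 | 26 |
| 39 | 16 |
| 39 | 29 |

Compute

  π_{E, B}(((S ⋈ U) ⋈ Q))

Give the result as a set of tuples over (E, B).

Natural join on D, B: {(40, 29, q, 20, c, 1), (40, 29, q, 20, s, 10), (40, 29, q, 20, z, 24), (40, 29, r, 25, c, 1), (40, 29, r, 25, s, 10), (40, 29, r, 25, z, 24), (40, 39, w, 29, a, 2), (40, 39, w, 29, d, 14), (40, 39, w, 29, d, 17), (40, 39, w, 29, k, 27), (40, 39, w, 31, a, 2), (40, 39, w, 31, d, 14), (40, 39, w, 31, d, 17), (40, 39, w, 31, k, 27)}
Natural join on B: {(40, 29, q, 20, c, 1, 26), (40, 29, q, 20, s, 10, 26), (40, 29, q, 20, z, 24, 26), (40, 29, r, 25, c, 1, 26), (40, 29, r, 25, s, 10, 26), (40, 29, r, 25, z, 24, 26), (40, 39, w, 29, a, 2, 16), (40, 39, w, 29, a, 2, 29), (40, 39, w, 29, d, 14, 16), (40, 39, w, 29, d, 14, 29), (40, 39, w, 29, d, 17, 16), (40, 39, w, 29, d, 17, 29), (40, 39, w, 29, k, 27, 16), (40, 39, w, 29, k, 27, 29), (40, 39, w, 31, a, 2, 16), (40, 39, w, 31, a, 2, 29), (40, 39, w, 31, d, 14, 16), (40, 39, w, 31, d, 14, 29), (40, 39, w, 31, d, 17, 16), (40, 39, w, 31, d, 17, 29), (40, 39, w, 31, k, 27, 16), (40, 39, w, 31, k, 27, 29)}
π[E, B]: project onto (E, B) (18 duplicate(s) eliminated) → {(20, 29), (25, 29), (29, 39), (31, 39)}

{(20, 29), (25, 29), (29, 39), (31, 39)}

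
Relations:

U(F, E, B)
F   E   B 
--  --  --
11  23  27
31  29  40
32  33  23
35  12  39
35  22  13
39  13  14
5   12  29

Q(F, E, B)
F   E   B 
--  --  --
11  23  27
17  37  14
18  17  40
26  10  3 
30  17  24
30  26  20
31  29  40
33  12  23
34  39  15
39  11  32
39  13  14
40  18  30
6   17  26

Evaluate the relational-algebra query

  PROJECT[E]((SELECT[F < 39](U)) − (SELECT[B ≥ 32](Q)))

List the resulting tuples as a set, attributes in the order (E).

{12, 22, 23, 33}

Apply σ_{F < 39}; surviving tuples: {(11, 23, 27), (31, 29, 40), (32, 33, 23), (35, 12, 39), (35, 22, 13), (5, 12, 29)}
Apply σ_{B ≥ 32}; surviving tuples: {(18, 17, 40), (31, 29, 40), (39, 11, 32)}
Taking the difference: {(11, 23, 27), (32, 33, 23), (35, 12, 39), (35, 22, 13), (5, 12, 29)}
π[E]: project onto (E) (1 duplicate(s) eliminated) → {12, 22, 23, 33}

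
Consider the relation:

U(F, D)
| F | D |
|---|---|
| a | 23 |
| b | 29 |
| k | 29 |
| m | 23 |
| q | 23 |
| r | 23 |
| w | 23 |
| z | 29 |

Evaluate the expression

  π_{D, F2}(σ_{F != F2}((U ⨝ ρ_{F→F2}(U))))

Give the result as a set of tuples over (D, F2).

{(23, a), (23, m), (23, q), (23, r), (23, w), (29, b), (29, k), (29, z)}

ρ[F→F2]: schema becomes (F2, D); tuples unchanged.
U ⋈ ρ_{F→F2}(U) (natural join on D): {(a, 23, a), (a, 23, m), (a, 23, q), (a, 23, r), (a, 23, w), (b, 29, b), (b, 29, k), (b, 29, z), (k, 29, b), (k, 29, k), (k, 29, z), (m, 23, a), (m, 23, m), (m, 23, q), (m, 23, r), (m, 23, w), (q, 23, a), (q, 23, m), (q, 23, q), (q, 23, r), (q, 23, w), (r, 23, a), (r, 23, m), (r, 23, q), (r, 23, r), (r, 23, w), (w, 23, a), (w, 23, m), (w, 23, q), (w, 23, r), (w, 23, w), (z, 29, b), (z, 29, k), (z, 29, z)}
Apply σ_{F != F2}; surviving tuples: {(a, 23, m), (a, 23, q), (a, 23, r), (a, 23, w), (b, 29, k), (b, 29, z), (k, 29, b), (k, 29, z), (m, 23, a), (m, 23, q), (m, 23, r), (m, 23, w), (q, 23, a), (q, 23, m), (q, 23, r), (q, 23, w), (r, 23, a), (r, 23, m), (r, 23, q), (r, 23, w), (w, 23, a), (w, 23, m), (w, 23, q), (w, 23, r), (z, 29, b), (z, 29, k)}
π[D, F2]: project onto (D, F2) (18 duplicate(s) eliminated) → {(23, a), (23, m), (23, q), (23, r), (23, w), (29, b), (29, k), (29, z)}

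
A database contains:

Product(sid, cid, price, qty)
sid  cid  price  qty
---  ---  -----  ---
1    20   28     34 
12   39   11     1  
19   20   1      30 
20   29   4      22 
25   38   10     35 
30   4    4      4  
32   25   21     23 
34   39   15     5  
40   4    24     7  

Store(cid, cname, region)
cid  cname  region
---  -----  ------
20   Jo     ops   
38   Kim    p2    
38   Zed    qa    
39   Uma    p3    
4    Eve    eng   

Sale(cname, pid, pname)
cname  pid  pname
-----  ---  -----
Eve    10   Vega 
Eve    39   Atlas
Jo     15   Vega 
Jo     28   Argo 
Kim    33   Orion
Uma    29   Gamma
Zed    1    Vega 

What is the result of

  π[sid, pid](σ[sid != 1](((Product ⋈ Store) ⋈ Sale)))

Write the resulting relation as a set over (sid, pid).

{(12, 29), (19, 15), (19, 28), (25, 1), (25, 33), (30, 10), (30, 39), (34, 29), (40, 10), (40, 39)}

Joining Product and Store on cid yields {(1, 20, 28, 34, Jo, ops), (12, 39, 11, 1, Uma, p3), (19, 20, 1, 30, Jo, ops), (25, 38, 10, 35, Kim, p2), (25, 38, 10, 35, Zed, qa), (30, 4, 4, 4, Eve, eng), (34, 39, 15, 5, Uma, p3), (40, 4, 24, 7, Eve, eng)}.
Joining (Product ⋈ Store) and Sale on cname yields {(1, 20, 28, 34, Jo, ops, 15, Vega), (1, 20, 28, 34, Jo, ops, 28, Argo), (12, 39, 11, 1, Uma, p3, 29, Gamma), (19, 20, 1, 30, Jo, ops, 15, Vega), (19, 20, 1, 30, Jo, ops, 28, Argo), (25, 38, 10, 35, Kim, p2, 33, Orion), (25, 38, 10, 35, Zed, qa, 1, Vega), (30, 4, 4, 4, Eve, eng, 10, Vega), (30, 4, 4, 4, Eve, eng, 39, Atlas), (34, 39, 15, 5, Uma, p3, 29, Gamma), (40, 4, 24, 7, Eve, eng, 10, Vega), (40, 4, 24, 7, Eve, eng, 39, Atlas)}.
Selection sid != 1: {(12, 39, 11, 1, Uma, p3, 29, Gamma), (19, 20, 1, 30, Jo, ops, 15, Vega), (19, 20, 1, 30, Jo, ops, 28, Argo), (25, 38, 10, 35, Kim, p2, 33, Orion), (25, 38, 10, 35, Zed, qa, 1, Vega), (30, 4, 4, 4, Eve, eng, 10, Vega), (30, 4, 4, 4, Eve, eng, 39, Atlas), (34, 39, 15, 5, Uma, p3, 29, Gamma), (40, 4, 24, 7, Eve, eng, 10, Vega), (40, 4, 24, 7, Eve, eng, 39, Atlas)}
Projecting to sid, pid: {(12, 29), (19, 15), (19, 28), (25, 1), (25, 33), (30, 10), (30, 39), (34, 29), (40, 10), (40, 39)}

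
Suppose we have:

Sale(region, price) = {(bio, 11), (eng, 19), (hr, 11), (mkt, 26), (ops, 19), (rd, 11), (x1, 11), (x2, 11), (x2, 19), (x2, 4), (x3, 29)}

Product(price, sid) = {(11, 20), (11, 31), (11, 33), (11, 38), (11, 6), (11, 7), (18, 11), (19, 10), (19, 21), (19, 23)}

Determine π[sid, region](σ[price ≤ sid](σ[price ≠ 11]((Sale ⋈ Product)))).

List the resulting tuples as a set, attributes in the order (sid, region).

{(21, eng), (21, ops), (21, x2), (23, eng), (23, ops), (23, x2)}

Natural join on price: {(bio, 11, 20), (bio, 11, 31), (bio, 11, 33), (bio, 11, 38), (bio, 11, 6), (bio, 11, 7), (eng, 19, 10), (eng, 19, 21), (eng, 19, 23), (hr, 11, 20), (hr, 11, 31), (hr, 11, 33), (hr, 11, 38), (hr, 11, 6), (hr, 11, 7), (ops, 19, 10), (ops, 19, 21), (ops, 19, 23), (rd, 11, 20), (rd, 11, 31), (rd, 11, 33), (rd, 11, 38), (rd, 11, 6), (rd, 11, 7), (x1, 11, 20), (x1, 11, 31), (x1, 11, 33), (x1, 11, 38), (x1, 11, 6), (x1, 11, 7), (x2, 11, 20), (x2, 11, 31), (x2, 11, 33), (x2, 11, 38), (x2, 11, 6), (x2, 11, 7), (x2, 19, 10), (x2, 19, 21), (x2, 19, 23)}
Selection price ≠ 11: {(eng, 19, 10), (eng, 19, 21), (eng, 19, 23), (ops, 19, 10), (ops, 19, 21), (ops, 19, 23), (x2, 19, 10), (x2, 19, 21), (x2, 19, 23)}
Selection price ≤ sid: {(eng, 19, 21), (eng, 19, 23), (ops, 19, 21), (ops, 19, 23), (x2, 19, 21), (x2, 19, 23)}
π[sid, region]: project onto (sid, region) → {(21, eng), (21, ops), (21, x2), (23, eng), (23, ops), (23, x2)}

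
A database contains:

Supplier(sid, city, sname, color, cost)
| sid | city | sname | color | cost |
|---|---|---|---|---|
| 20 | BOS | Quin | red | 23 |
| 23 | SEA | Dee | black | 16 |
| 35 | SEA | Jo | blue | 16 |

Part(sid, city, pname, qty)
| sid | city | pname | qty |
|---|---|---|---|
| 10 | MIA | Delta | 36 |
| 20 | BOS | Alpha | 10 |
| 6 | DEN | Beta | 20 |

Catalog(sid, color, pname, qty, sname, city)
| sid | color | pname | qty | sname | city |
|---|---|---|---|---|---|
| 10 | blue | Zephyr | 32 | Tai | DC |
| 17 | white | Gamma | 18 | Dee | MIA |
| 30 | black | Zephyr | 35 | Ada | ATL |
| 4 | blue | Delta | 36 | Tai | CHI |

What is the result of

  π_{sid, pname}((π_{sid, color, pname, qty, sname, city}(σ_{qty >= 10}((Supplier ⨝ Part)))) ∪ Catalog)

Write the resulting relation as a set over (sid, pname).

{(10, Zephyr), (17, Gamma), (20, Alpha), (30, Zephyr), (4, Delta)}

Natural join on sid, city: {(20, BOS, Quin, red, 23, Alpha, 10)}
Filtering on qty >= 10 leaves {(20, BOS, Quin, red, 23, Alpha, 10)}.
Keep only column(s) sid, color, pname, qty, sname, city: {(20, red, Alpha, 10, Quin, BOS)}
Set union of the two operands is {(10, blue, Zephyr, 32, Tai, DC), (17, white, Gamma, 18, Dee, MIA), (20, red, Alpha, 10, Quin, BOS), (30, black, Zephyr, 35, Ada, ATL), (4, blue, Delta, 36, Tai, CHI)}.
Keep only column(s) sid, pname: {(10, Zephyr), (17, Gamma), (20, Alpha), (30, Zephyr), (4, Delta)}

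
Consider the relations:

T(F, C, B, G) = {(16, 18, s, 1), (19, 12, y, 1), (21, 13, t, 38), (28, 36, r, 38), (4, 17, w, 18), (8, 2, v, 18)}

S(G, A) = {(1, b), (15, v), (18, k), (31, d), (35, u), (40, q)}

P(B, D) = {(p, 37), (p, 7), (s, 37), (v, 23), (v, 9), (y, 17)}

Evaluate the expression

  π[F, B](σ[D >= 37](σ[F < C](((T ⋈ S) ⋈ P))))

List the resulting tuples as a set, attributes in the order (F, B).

{(16, s)}

Joining T and S on G yields {(16, 18, s, 1, b), (19, 12, y, 1, b), (4, 17, w, 18, k), (8, 2, v, 18, k)}.
Joining (T ⋈ S) and P on B yields {(16, 18, s, 1, b, 37), (19, 12, y, 1, b, 17), (8, 2, v, 18, k, 23), (8, 2, v, 18, k, 9)}.
Filtering on F < C leaves {(16, 18, s, 1, b, 37)}.
Filtering on D >= 37 leaves {(16, 18, s, 1, b, 37)}.
π_{F, B} gives {(16, s)}.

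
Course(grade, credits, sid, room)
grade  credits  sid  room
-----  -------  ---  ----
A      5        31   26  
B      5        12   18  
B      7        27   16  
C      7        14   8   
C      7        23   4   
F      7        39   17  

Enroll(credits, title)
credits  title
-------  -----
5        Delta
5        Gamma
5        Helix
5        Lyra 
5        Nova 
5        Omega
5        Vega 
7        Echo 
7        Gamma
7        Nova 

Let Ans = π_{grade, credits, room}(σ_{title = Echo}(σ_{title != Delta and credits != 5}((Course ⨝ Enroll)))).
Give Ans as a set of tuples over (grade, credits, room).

Joining Course and Enroll on credits yields {(A, 5, 31, 26, Delta), (A, 5, 31, 26, Gamma), (A, 5, 31, 26, Helix), (A, 5, 31, 26, Lyra), (A, 5, 31, 26, Nova), (A, 5, 31, 26, Omega), (A, 5, 31, 26, Vega), (B, 5, 12, 18, Delta), (B, 5, 12, 18, Gamma), (B, 5, 12, 18, Helix), (B, 5, 12, 18, Lyra), (B, 5, 12, 18, Nova), (B, 5, 12, 18, Omega), (B, 5, 12, 18, Vega), (B, 7, 27, 16, Echo), (B, 7, 27, 16, Gamma), (B, 7, 27, 16, Nova), (C, 7, 14, 8, Echo), (C, 7, 14, 8, Gamma), (C, 7, 14, 8, Nova), (C, 7, 23, 4, Echo), (C, 7, 23, 4, Gamma), (C, 7, 23, 4, Nova), (F, 7, 39, 17, Echo), (F, 7, 39, 17, Gamma), (F, 7, 39, 17, Nova)}.
Selection title != Delta and credits != 5: {(B, 7, 27, 16, Echo), (B, 7, 27, 16, Gamma), (B, 7, 27, 16, Nova), (C, 7, 14, 8, Echo), (C, 7, 14, 8, Gamma), (C, 7, 14, 8, Nova), (C, 7, 23, 4, Echo), (C, 7, 23, 4, Gamma), (C, 7, 23, 4, Nova), (F, 7, 39, 17, Echo), (F, 7, 39, 17, Gamma), (F, 7, 39, 17, Nova)}
Selection title = Echo: {(B, 7, 27, 16, Echo), (C, 7, 14, 8, Echo), (C, 7, 23, 4, Echo), (F, 7, 39, 17, Echo)}
Projecting to grade, credits, room: {(B, 7, 16), (C, 7, 4), (C, 7, 8), (F, 7, 17)}

{(B, 7, 16), (C, 7, 4), (C, 7, 8), (F, 7, 17)}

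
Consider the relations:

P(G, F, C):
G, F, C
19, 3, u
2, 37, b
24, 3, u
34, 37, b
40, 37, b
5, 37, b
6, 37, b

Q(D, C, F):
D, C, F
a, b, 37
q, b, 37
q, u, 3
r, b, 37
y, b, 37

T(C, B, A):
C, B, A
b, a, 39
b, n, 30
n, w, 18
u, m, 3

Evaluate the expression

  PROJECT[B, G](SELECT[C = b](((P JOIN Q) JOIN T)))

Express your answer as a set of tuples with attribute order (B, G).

Joining P and Q on F, C yields {(19, 3, u, q), (2, 37, b, a), (2, 37, b, q), (2, 37, b, r), (2, 37, b, y), (24, 3, u, q), (34, 37, b, a), (34, 37, b, q), (34, 37, b, r), (34, 37, b, y), (40, 37, b, a), (40, 37, b, q), (40, 37, b, r), (40, 37, b, y), (5, 37, b, a), (5, 37, b, q), (5, 37, b, r), (5, 37, b, y), (6, 37, b, a), (6, 37, b, q), (6, 37, b, r), (6, 37, b, y)}.
Joining (P JOIN Q) and T on C yields {(19, 3, u, q, m, 3), (2, 37, b, a, a, 39), (2, 37, b, a, n, 30), (2, 37, b, q, a, 39), (2, 37, b, q, n, 30), (2, 37, b, r, a, 39), (2, 37, b, r, n, 30), (2, 37, b, y, a, 39), (2, 37, b, y, n, 30), (24, 3, u, q, m, 3), (34, 37, b, a, a, 39), (34, 37, b, a, n, 30), (34, 37, b, q, a, 39), (34, 37, b, q, n, 30), (34, 37, b, r, a, 39), (34, 37, b, r, n, 30), (34, 37, b, y, a, 39), (34, 37, b, y, n, 30), (40, 37, b, a, a, 39), (40, 37, b, a, n, 30), (40, 37, b, q, a, 39), (40, 37, b, q, n, 30), (40, 37, b, r, a, 39), (40, 37, b, r, n, 30), (40, 37, b, y, a, 39), (40, 37, b, y, n, 30), (5, 37, b, a, a, 39), (5, 37, b, a, n, 30), (5, 37, b, q, a, 39), (5, 37, b, q, n, 30), (5, 37, b, r, a, 39), (5, 37, b, r, n, 30), (5, 37, b, y, a, 39), (5, 37, b, y, n, 30), (6, 37, b, a, a, 39), (6, 37, b, a, n, 30), (6, 37, b, q, a, 39), (6, 37, b, q, n, 30), (6, 37, b, r, a, 39), (6, 37, b, r, n, 30), (6, 37, b, y, a, 39), (6, 37, b, y, n, 30)}.
Filtering on C = b leaves {(2, 37, b, a, a, 39), (2, 37, b, a, n, 30), (2, 37, b, q, a, 39), (2, 37, b, q, n, 30), (2, 37, b, r, a, 39), (2, 37, b, r, n, 30), (2, 37, b, y, a, 39), (2, 37, b, y, n, 30), (34, 37, b, a, a, 39), (34, 37, b, a, n, 30), (34, 37, b, q, a, 39), (34, 37, b, q, n, 30), (34, 37, b, r, a, 39), (34, 37, b, r, n, 30), (34, 37, b, y, a, 39), (34, 37, b, y, n, 30), (40, 37, b, a, a, 39), (40, 37, b, a, n, 30), (40, 37, b, q, a, 39), (40, 37, b, q, n, 30), (40, 37, b, r, a, 39), (40, 37, b, r, n, 30), (40, 37, b, y, a, 39), (40, 37, b, y, n, 30), (5, 37, b, a, a, 39), (5, 37, b, a, n, 30), (5, 37, b, q, a, 39), (5, 37, b, q, n, 30), (5, 37, b, r, a, 39), (5, 37, b, r, n, 30), (5, 37, b, y, a, 39), (5, 37, b, y, n, 30), (6, 37, b, a, a, 39), (6, 37, b, a, n, 30), (6, 37, b, q, a, 39), (6, 37, b, q, n, 30), (6, 37, b, r, a, 39), (6, 37, b, r, n, 30), (6, 37, b, y, a, 39), (6, 37, b, y, n, 30)}.
Projecting to B, G (30 duplicate(s) eliminated): {(a, 2), (a, 34), (a, 40), (a, 5), (a, 6), (n, 2), (n, 34), (n, 40), (n, 5), (n, 6)}

{(a, 2), (a, 34), (a, 40), (a, 5), (a, 6), (n, 2), (n, 34), (n, 40), (n, 5), (n, 6)}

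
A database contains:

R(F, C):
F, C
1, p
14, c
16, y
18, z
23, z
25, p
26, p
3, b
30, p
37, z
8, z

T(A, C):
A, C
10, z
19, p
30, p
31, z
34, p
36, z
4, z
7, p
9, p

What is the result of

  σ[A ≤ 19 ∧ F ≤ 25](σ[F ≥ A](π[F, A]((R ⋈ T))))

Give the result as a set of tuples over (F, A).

Joining R and T on C yields {(1, p, 19), (1, p, 30), (1, p, 34), (1, p, 7), (1, p, 9), (18, z, 10), (18, z, 31), (18, z, 36), (18, z, 4), (23, z, 10), (23, z, 31), (23, z, 36), (23, z, 4), (25, p, 19), (25, p, 30), (25, p, 34), (25, p, 7), (25, p, 9), (26, p, 19), (26, p, 30), (26, p, 34), (26, p, 7), (26, p, 9), (30, p, 19), (30, p, 30), (30, p, 34), (30, p, 7), (30, p, 9), (37, z, 10), (37, z, 31), (37, z, 36), (37, z, 4), (8, z, 10), (8, z, 31), (8, z, 36), (8, z, 4)}.
π_{F, A} gives {(1, 19), (1, 30), (1, 34), (1, 7), (1, 9), (18, 10), (18, 31), (18, 36), (18, 4), (23, 10), (23, 31), (23, 36), (23, 4), (25, 19), (25, 30), (25, 34), (25, 7), (25, 9), (26, 19), (26, 30), (26, 34), (26, 7), (26, 9), (30, 19), (30, 30), (30, 34), (30, 7), (30, 9), (37, 10), (37, 31), (37, 36), (37, 4), (8, 10), (8, 31), (8, 36), (8, 4)}.
Apply σ_{F ≥ A}; surviving tuples: {(18, 10), (18, 4), (23, 10), (23, 4), (25, 19), (25, 7), (25, 9), (26, 19), (26, 7), (26, 9), (30, 19), (30, 30), (30, 7), (30, 9), (37, 10), (37, 31), (37, 36), (37, 4), (8, 4)}
Apply σ_{A ≤ 19 ∧ F ≤ 25}; surviving tuples: {(18, 10), (18, 4), (23, 10), (23, 4), (25, 19), (25, 7), (25, 9), (8, 4)}

{(18, 10), (18, 4), (23, 10), (23, 4), (25, 19), (25, 7), (25, 9), (8, 4)}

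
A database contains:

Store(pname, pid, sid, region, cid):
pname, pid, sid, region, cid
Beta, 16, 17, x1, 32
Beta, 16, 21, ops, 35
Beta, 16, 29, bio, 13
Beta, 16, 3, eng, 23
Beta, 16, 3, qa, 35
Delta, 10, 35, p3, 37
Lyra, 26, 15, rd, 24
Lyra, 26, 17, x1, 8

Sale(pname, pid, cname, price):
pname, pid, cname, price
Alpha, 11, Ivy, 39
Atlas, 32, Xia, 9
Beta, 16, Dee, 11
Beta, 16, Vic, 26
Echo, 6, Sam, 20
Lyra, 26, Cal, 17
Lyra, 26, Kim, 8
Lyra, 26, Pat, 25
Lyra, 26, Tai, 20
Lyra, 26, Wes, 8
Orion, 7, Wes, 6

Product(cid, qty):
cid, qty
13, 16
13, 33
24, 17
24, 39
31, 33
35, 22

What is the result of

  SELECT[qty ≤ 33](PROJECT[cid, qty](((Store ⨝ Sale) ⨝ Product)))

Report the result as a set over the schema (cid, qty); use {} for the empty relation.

Joining Store and Sale on pname, pid yields {(Beta, 16, 17, x1, 32, Dee, 11), (Beta, 16, 17, x1, 32, Vic, 26), (Beta, 16, 21, ops, 35, Dee, 11), (Beta, 16, 21, ops, 35, Vic, 26), (Beta, 16, 29, bio, 13, Dee, 11), (Beta, 16, 29, bio, 13, Vic, 26), (Beta, 16, 3, eng, 23, Dee, 11), (Beta, 16, 3, eng, 23, Vic, 26), (Beta, 16, 3, qa, 35, Dee, 11), (Beta, 16, 3, qa, 35, Vic, 26), (Lyra, 26, 15, rd, 24, Cal, 17), (Lyra, 26, 15, rd, 24, Kim, 8), (Lyra, 26, 15, rd, 24, Pat, 25), (Lyra, 26, 15, rd, 24, Tai, 20), (Lyra, 26, 15, rd, 24, Wes, 8), (Lyra, 26, 17, x1, 8, Cal, 17), (Lyra, 26, 17, x1, 8, Kim, 8), (Lyra, 26, 17, x1, 8, Pat, 25), (Lyra, 26, 17, x1, 8, Tai, 20), (Lyra, 26, 17, x1, 8, Wes, 8)}.
Joining (Store ⨝ Sale) and Product on cid yields {(Beta, 16, 21, ops, 35, Dee, 11, 22), (Beta, 16, 21, ops, 35, Vic, 26, 22), (Beta, 16, 29, bio, 13, Dee, 11, 16), (Beta, 16, 29, bio, 13, Dee, 11, 33), (Beta, 16, 29, bio, 13, Vic, 26, 16), (Beta, 16, 29, bio, 13, Vic, 26, 33), (Beta, 16, 3, qa, 35, Dee, 11, 22), (Beta, 16, 3, qa, 35, Vic, 26, 22), (Lyra, 26, 15, rd, 24, Cal, 17, 17), (Lyra, 26, 15, rd, 24, Cal, 17, 39), (Lyra, 26, 15, rd, 24, Kim, 8, 17), (Lyra, 26, 15, rd, 24, Kim, 8, 39), (Lyra, 26, 15, rd, 24, Pat, 25, 17), (Lyra, 26, 15, rd, 24, Pat, 25, 39), (Lyra, 26, 15, rd, 24, Tai, 20, 17), (Lyra, 26, 15, rd, 24, Tai, 20, 39), (Lyra, 26, 15, rd, 24, Wes, 8, 17), (Lyra, 26, 15, rd, 24, Wes, 8, 39)}.
π[cid, qty]: project onto (cid, qty) (13 duplicate(s) eliminated) → {(13, 16), (13, 33), (24, 17), (24, 39), (35, 22)}
Filtering on qty ≤ 33 leaves {(13, 16), (13, 33), (24, 17), (35, 22)}.

{(13, 16), (13, 33), (24, 17), (35, 22)}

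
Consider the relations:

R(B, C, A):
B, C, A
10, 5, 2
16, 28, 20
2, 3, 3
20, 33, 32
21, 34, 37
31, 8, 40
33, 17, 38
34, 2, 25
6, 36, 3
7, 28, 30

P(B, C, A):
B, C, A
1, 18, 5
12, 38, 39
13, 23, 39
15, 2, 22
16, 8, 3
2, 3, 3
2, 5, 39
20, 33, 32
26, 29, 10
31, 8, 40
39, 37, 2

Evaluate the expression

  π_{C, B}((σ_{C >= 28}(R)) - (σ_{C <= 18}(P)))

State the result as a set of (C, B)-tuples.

{(28, 16), (28, 7), (33, 20), (34, 21), (36, 6)}

Apply σ_{C >= 28}; surviving tuples: {(16, 28, 20), (20, 33, 32), (21, 34, 37), (6, 36, 3), (7, 28, 30)}
Apply σ_{C <= 18}; surviving tuples: {(1, 18, 5), (15, 2, 22), (16, 8, 3), (2, 3, 3), (2, 5, 39), (31, 8, 40)}
Set difference of the two operands is {(16, 28, 20), (20, 33, 32), (21, 34, 37), (6, 36, 3), (7, 28, 30)}.
Keep only column(s) C, B: {(28, 16), (28, 7), (33, 20), (34, 21), (36, 6)}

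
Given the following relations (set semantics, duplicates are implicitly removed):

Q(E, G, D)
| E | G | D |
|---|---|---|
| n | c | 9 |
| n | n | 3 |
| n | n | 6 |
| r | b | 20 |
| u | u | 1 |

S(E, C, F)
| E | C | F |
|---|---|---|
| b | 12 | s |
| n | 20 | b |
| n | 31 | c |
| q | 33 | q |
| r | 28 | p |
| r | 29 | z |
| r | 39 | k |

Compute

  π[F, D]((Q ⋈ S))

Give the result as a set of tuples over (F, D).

{(b, 3), (b, 6), (b, 9), (c, 3), (c, 6), (c, 9), (k, 20), (p, 20), (z, 20)}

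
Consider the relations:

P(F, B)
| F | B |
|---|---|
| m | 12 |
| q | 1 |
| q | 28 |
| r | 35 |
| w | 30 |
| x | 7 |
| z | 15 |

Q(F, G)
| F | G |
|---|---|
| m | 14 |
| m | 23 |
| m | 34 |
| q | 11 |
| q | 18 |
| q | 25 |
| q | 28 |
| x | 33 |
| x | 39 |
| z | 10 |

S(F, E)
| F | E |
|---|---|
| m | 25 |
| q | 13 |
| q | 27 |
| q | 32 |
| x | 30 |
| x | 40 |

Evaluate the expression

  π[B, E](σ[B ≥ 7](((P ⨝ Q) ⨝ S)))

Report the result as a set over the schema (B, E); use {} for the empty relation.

{(12, 25), (28, 13), (28, 27), (28, 32), (7, 30), (7, 40)}

Natural join on F: {(m, 12, 14), (m, 12, 23), (m, 12, 34), (q, 1, 11), (q, 1, 18), (q, 1, 25), (q, 1, 28), (q, 28, 11), (q, 28, 18), (q, 28, 25), (q, 28, 28), (x, 7, 33), (x, 7, 39), (z, 15, 10)}
Natural join on F: {(m, 12, 14, 25), (m, 12, 23, 25), (m, 12, 34, 25), (q, 1, 11, 13), (q, 1, 11, 27), (q, 1, 11, 32), (q, 1, 18, 13), (q, 1, 18, 27), (q, 1, 18, 32), (q, 1, 25, 13), (q, 1, 25, 27), (q, 1, 25, 32), (q, 1, 28, 13), (q, 1, 28, 27), (q, 1, 28, 32), (q, 28, 11, 13), (q, 28, 11, 27), (q, 28, 11, 32), (q, 28, 18, 13), (q, 28, 18, 27), (q, 28, 18, 32), (q, 28, 25, 13), (q, 28, 25, 27), (q, 28, 25, 32), (q, 28, 28, 13), (q, 28, 28, 27), (q, 28, 28, 32), (x, 7, 33, 30), (x, 7, 33, 40), (x, 7, 39, 30), (x, 7, 39, 40)}
σ[B ≥ 7]: keep tuples satisfying B ≥ 7 → {(m, 12, 14, 25), (m, 12, 23, 25), (m, 12, 34, 25), (q, 28, 11, 13), (q, 28, 11, 27), (q, 28, 11, 32), (q, 28, 18, 13), (q, 28, 18, 27), (q, 28, 18, 32), (q, 28, 25, 13), (q, 28, 25, 27), (q, 28, 25, 32), (q, 28, 28, 13), (q, 28, 28, 27), (q, 28, 28, 32), (x, 7, 33, 30), (x, 7, 33, 40), (x, 7, 39, 30), (x, 7, 39, 40)}
Projecting to B, E (13 duplicate(s) eliminated): {(12, 25), (28, 13), (28, 27), (28, 32), (7, 30), (7, 40)}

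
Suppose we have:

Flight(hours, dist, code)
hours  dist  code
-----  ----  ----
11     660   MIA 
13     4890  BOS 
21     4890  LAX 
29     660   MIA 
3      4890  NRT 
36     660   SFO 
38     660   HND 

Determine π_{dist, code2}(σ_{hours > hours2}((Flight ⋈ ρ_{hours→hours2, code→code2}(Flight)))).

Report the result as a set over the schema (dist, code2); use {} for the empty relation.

{(4890, BOS), (4890, NRT), (660, MIA), (660, SFO)}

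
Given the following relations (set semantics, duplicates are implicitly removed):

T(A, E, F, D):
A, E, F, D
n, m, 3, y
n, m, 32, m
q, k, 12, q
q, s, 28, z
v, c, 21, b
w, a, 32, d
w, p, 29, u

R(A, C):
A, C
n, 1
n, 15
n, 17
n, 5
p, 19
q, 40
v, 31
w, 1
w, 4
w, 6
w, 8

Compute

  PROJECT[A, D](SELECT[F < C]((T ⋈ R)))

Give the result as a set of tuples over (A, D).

Natural join on A: {(n, m, 3, y, 1), (n, m, 3, y, 15), (n, m, 3, y, 17), (n, m, 3, y, 5), (n, m, 32, m, 1), (n, m, 32, m, 15), (n, m, 32, m, 17), (n, m, 32, m, 5), (q, k, 12, q, 40), (q, s, 28, z, 40), (v, c, 21, b, 31), (w, a, 32, d, 1), (w, a, 32, d, 4), (w, a, 32, d, 6), (w, a, 32, d, 8), (w, p, 29, u, 1), (w, p, 29, u, 4), (w, p, 29, u, 6), (w, p, 29, u, 8)}
Apply σ_{F < C}; surviving tuples: {(n, m, 3, y, 15), (n, m, 3, y, 17), (n, m, 3, y, 5), (q, k, 12, q, 40), (q, s, 28, z, 40), (v, c, 21, b, 31)}
Projecting to A, D (2 duplicate(s) eliminated): {(n, y), (q, q), (q, z), (v, b)}

{(n, y), (q, q), (q, z), (v, b)}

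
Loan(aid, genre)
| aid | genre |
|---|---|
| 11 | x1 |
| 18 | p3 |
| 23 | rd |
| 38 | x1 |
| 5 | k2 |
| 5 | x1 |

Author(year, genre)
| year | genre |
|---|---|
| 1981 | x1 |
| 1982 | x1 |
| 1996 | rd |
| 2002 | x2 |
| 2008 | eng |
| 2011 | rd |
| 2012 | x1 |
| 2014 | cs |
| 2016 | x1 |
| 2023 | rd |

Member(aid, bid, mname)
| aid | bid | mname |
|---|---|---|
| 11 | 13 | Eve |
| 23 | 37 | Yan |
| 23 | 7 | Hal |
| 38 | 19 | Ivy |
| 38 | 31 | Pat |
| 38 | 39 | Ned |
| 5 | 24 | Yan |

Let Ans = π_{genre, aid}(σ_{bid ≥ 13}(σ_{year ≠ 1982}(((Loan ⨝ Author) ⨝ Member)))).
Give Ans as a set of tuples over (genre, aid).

{(rd, 23), (x1, 11), (x1, 38), (x1, 5)}

Natural join on genre: {(11, x1, 1981), (11, x1, 1982), (11, x1, 2012), (11, x1, 2016), (23, rd, 1996), (23, rd, 2011), (23, rd, 2023), (38, x1, 1981), (38, x1, 1982), (38, x1, 2012), (38, x1, 2016), (5, x1, 1981), (5, x1, 1982), (5, x1, 2012), (5, x1, 2016)}
Natural join on aid: {(11, x1, 1981, 13, Eve), (11, x1, 1982, 13, Eve), (11, x1, 2012, 13, Eve), (11, x1, 2016, 13, Eve), (23, rd, 1996, 37, Yan), (23, rd, 1996, 7, Hal), (23, rd, 2011, 37, Yan), (23, rd, 2011, 7, Hal), (23, rd, 2023, 37, Yan), (23, rd, 2023, 7, Hal), (38, x1, 1981, 19, Ivy), (38, x1, 1981, 31, Pat), (38, x1, 1981, 39, Ned), (38, x1, 1982, 19, Ivy), (38, x1, 1982, 31, Pat), (38, x1, 1982, 39, Ned), (38, x1, 2012, 19, Ivy), (38, x1, 2012, 31, Pat), (38, x1, 2012, 39, Ned), (38, x1, 2016, 19, Ivy), (38, x1, 2016, 31, Pat), (38, x1, 2016, 39, Ned), (5, x1, 1981, 24, Yan), (5, x1, 1982, 24, Yan), (5, x1, 2012, 24, Yan), (5, x1, 2016, 24, Yan)}
Apply σ_{year ≠ 1982}; surviving tuples: {(11, x1, 1981, 13, Eve), (11, x1, 2012, 13, Eve), (11, x1, 2016, 13, Eve), (23, rd, 1996, 37, Yan), (23, rd, 1996, 7, Hal), (23, rd, 2011, 37, Yan), (23, rd, 2011, 7, Hal), (23, rd, 2023, 37, Yan), (23, rd, 2023, 7, Hal), (38, x1, 1981, 19, Ivy), (38, x1, 1981, 31, Pat), (38, x1, 1981, 39, Ned), (38, x1, 2012, 19, Ivy), (38, x1, 2012, 31, Pat), (38, x1, 2012, 39, Ned), (38, x1, 2016, 19, Ivy), (38, x1, 2016, 31, Pat), (38, x1, 2016, 39, Ned), (5, x1, 1981, 24, Yan), (5, x1, 2012, 24, Yan), (5, x1, 2016, 24, Yan)}
Apply σ_{bid ≥ 13}; surviving tuples: {(11, x1, 1981, 13, Eve), (11, x1, 2012, 13, Eve), (11, x1, 2016, 13, Eve), (23, rd, 1996, 37, Yan), (23, rd, 2011, 37, Yan), (23, rd, 2023, 37, Yan), (38, x1, 1981, 19, Ivy), (38, x1, 1981, 31, Pat), (38, x1, 1981, 39, Ned), (38, x1, 2012, 19, Ivy), (38, x1, 2012, 31, Pat), (38, x1, 2012, 39, Ned), (38, x1, 2016, 19, Ivy), (38, x1, 2016, 31, Pat), (38, x1, 2016, 39, Ned), (5, x1, 1981, 24, Yan), (5, x1, 2012, 24, Yan), (5, x1, 2016, 24, Yan)}
Projecting to genre, aid (14 duplicate(s) eliminated): {(rd, 23), (x1, 11), (x1, 38), (x1, 5)}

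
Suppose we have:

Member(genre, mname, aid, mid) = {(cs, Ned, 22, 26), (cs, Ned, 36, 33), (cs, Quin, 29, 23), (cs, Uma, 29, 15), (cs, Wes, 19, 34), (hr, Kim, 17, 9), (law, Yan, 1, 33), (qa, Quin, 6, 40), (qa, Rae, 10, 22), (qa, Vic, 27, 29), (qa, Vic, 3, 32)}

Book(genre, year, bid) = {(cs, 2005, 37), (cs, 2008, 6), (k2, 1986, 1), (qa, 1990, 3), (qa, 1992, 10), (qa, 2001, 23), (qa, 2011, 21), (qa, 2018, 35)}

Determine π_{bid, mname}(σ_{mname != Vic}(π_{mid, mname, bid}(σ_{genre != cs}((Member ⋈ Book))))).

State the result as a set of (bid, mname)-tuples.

Natural join on genre: {(cs, Ned, 22, 26, 2005, 37), (cs, Ned, 22, 26, 2008, 6), (cs, Ned, 36, 33, 2005, 37), (cs, Ned, 36, 33, 2008, 6), (cs, Quin, 29, 23, 2005, 37), (cs, Quin, 29, 23, 2008, 6), (cs, Uma, 29, 15, 2005, 37), (cs, Uma, 29, 15, 2008, 6), (cs, Wes, 19, 34, 2005, 37), (cs, Wes, 19, 34, 2008, 6), (qa, Quin, 6, 40, 1990, 3), (qa, Quin, 6, 40, 1992, 10), (qa, Quin, 6, 40, 2001, 23), (qa, Quin, 6, 40, 2011, 21), (qa, Quin, 6, 40, 2018, 35), (qa, Rae, 10, 22, 1990, 3), (qa, Rae, 10, 22, 1992, 10), (qa, Rae, 10, 22, 2001, 23), (qa, Rae, 10, 22, 2011, 21), (qa, Rae, 10, 22, 2018, 35), (qa, Vic, 27, 29, 1990, 3), (qa, Vic, 27, 29, 1992, 10), (qa, Vic, 27, 29, 2001, 23), (qa, Vic, 27, 29, 2011, 21), (qa, Vic, 27, 29, 2018, 35), (qa, Vic, 3, 32, 1990, 3), (qa, Vic, 3, 32, 1992, 10), (qa, Vic, 3, 32, 2001, 23), (qa, Vic, 3, 32, 2011, 21), (qa, Vic, 3, 32, 2018, 35)}
Apply σ_{genre != cs}; surviving tuples: {(qa, Quin, 6, 40, 1990, 3), (qa, Quin, 6, 40, 1992, 10), (qa, Quin, 6, 40, 2001, 23), (qa, Quin, 6, 40, 2011, 21), (qa, Quin, 6, 40, 2018, 35), (qa, Rae, 10, 22, 1990, 3), (qa, Rae, 10, 22, 1992, 10), (qa, Rae, 10, 22, 2001, 23), (qa, Rae, 10, 22, 2011, 21), (qa, Rae, 10, 22, 2018, 35), (qa, Vic, 27, 29, 1990, 3), (qa, Vic, 27, 29, 1992, 10), (qa, Vic, 27, 29, 2001, 23), (qa, Vic, 27, 29, 2011, 21), (qa, Vic, 27, 29, 2018, 35), (qa, Vic, 3, 32, 1990, 3), (qa, Vic, 3, 32, 1992, 10), (qa, Vic, 3, 32, 2001, 23), (qa, Vic, 3, 32, 2011, 21), (qa, Vic, 3, 32, 2018, 35)}
π_{mid, mname, bid} gives {(22, Rae, 10), (22, Rae, 21), (22, Rae, 23), (22, Rae, 3), (22, Rae, 35), (29, Vic, 10), (29, Vic, 21), (29, Vic, 23), (29, Vic, 3), (29, Vic, 35), (32, Vic, 10), (32, Vic, 21), (32, Vic, 23), (32, Vic, 3), (32, Vic, 35), (40, Quin, 10), (40, Quin, 21), (40, Quin, 23), (40, Quin, 3), (40, Quin, 35)}.
Apply σ_{mname != Vic}; surviving tuples: {(22, Rae, 10), (22, Rae, 21), (22, Rae, 23), (22, Rae, 3), (22, Rae, 35), (40, Quin, 10), (40, Quin, 21), (40, Quin, 23), (40, Quin, 3), (40, Quin, 35)}
π_{bid, mname} gives {(10, Quin), (10, Rae), (21, Quin), (21, Rae), (23, Quin), (23, Rae), (3, Quin), (3, Rae), (35, Quin), (35, Rae)}.

{(10, Quin), (10, Rae), (21, Quin), (21, Rae), (23, Quin), (23, Rae), (3, Quin), (3, Rae), (35, Quin), (35, Rae)}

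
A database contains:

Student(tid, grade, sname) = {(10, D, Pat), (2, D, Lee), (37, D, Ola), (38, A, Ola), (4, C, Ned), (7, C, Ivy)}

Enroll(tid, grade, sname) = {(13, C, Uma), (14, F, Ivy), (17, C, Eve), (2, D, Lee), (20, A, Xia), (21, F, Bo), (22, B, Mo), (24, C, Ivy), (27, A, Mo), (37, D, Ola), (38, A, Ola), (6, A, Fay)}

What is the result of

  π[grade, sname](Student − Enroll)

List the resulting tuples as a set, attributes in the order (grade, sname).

Set difference of the two operands is {(10, D, Pat), (4, C, Ned), (7, C, Ivy)}.
Projecting to grade, sname: {(C, Ivy), (C, Ned), (D, Pat)}

{(C, Ivy), (C, Ned), (D, Pat)}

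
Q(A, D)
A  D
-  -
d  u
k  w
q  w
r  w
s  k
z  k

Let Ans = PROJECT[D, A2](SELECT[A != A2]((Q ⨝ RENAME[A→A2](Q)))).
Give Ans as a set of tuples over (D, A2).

{(k, s), (k, z), (w, k), (w, q), (w, r)}

ρ[A→A2]: schema becomes (A2, D); tuples unchanged.
Natural join on D: {(d, u, d), (k, w, k), (k, w, q), (k, w, r), (q, w, k), (q, w, q), (q, w, r), (r, w, k), (r, w, q), (r, w, r), (s, k, s), (s, k, z), (z, k, s), (z, k, z)}
Filtering on A != A2 leaves {(k, w, q), (k, w, r), (q, w, k), (q, w, r), (r, w, k), (r, w, q), (s, k, z), (z, k, s)}.
Keep only column(s) D, A2 (3 duplicate(s) eliminated): {(k, s), (k, z), (w, k), (w, q), (w, r)}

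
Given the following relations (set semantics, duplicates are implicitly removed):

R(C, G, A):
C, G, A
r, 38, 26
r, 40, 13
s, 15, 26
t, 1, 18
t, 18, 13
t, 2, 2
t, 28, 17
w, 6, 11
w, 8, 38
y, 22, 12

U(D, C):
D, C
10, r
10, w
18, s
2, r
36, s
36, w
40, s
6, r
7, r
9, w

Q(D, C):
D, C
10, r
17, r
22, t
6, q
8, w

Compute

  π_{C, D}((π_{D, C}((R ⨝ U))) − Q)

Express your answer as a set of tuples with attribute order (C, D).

{(r, 2), (r, 6), (r, 7), (s, 18), (s, 36), (s, 40), (w, 10), (w, 36), (w, 9)}

R ⋈ U (natural join on C): {(r, 38, 26, 10), (r, 38, 26, 2), (r, 38, 26, 6), (r, 38, 26, 7), (r, 40, 13, 10), (r, 40, 13, 2), (r, 40, 13, 6), (r, 40, 13, 7), (s, 15, 26, 18), (s, 15, 26, 36), (s, 15, 26, 40), (w, 6, 11, 10), (w, 6, 11, 36), (w, 6, 11, 9), (w, 8, 38, 10), (w, 8, 38, 36), (w, 8, 38, 9)}
π_{D, C} gives {(10, r), (10, w), (18, s), (2, r), (36, s), (36, w), (40, s), (6, r), (7, r), (9, w)} (7 duplicate(s) eliminated).
Set difference of the two operands is {(10, w), (18, s), (2, r), (36, s), (36, w), (40, s), (6, r), (7, r), (9, w)}.
π_{C, D} gives {(r, 2), (r, 6), (r, 7), (s, 18), (s, 36), (s, 40), (w, 10), (w, 36), (w, 9)}.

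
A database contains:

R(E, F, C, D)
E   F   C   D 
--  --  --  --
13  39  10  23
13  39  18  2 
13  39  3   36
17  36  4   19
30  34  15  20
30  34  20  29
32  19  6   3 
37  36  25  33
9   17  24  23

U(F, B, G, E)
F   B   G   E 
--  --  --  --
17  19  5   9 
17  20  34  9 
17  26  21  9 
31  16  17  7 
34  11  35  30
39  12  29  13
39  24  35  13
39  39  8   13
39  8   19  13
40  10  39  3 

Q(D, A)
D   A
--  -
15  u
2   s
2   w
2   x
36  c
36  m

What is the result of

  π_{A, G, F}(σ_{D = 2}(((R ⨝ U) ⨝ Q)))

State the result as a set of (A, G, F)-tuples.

{(s, 19, 39), (s, 29, 39), (s, 35, 39), (s, 8, 39), (w, 19, 39), (w, 29, 39), (w, 35, 39), (w, 8, 39), (x, 19, 39), (x, 29, 39), (x, 35, 39), (x, 8, 39)}

R ⋈ U (natural join on E, F): {(13, 39, 10, 23, 12, 29), (13, 39, 10, 23, 24, 35), (13, 39, 10, 23, 39, 8), (13, 39, 10, 23, 8, 19), (13, 39, 18, 2, 12, 29), (13, 39, 18, 2, 24, 35), (13, 39, 18, 2, 39, 8), (13, 39, 18, 2, 8, 19), (13, 39, 3, 36, 12, 29), (13, 39, 3, 36, 24, 35), (13, 39, 3, 36, 39, 8), (13, 39, 3, 36, 8, 19), (30, 34, 15, 20, 11, 35), (30, 34, 20, 29, 11, 35), (9, 17, 24, 23, 19, 5), (9, 17, 24, 23, 20, 34), (9, 17, 24, 23, 26, 21)}
(R ⨝ U) ⋈ Q (natural join on D): {(13, 39, 18, 2, 12, 29, s), (13, 39, 18, 2, 12, 29, w), (13, 39, 18, 2, 12, 29, x), (13, 39, 18, 2, 24, 35, s), (13, 39, 18, 2, 24, 35, w), (13, 39, 18, 2, 24, 35, x), (13, 39, 18, 2, 39, 8, s), (13, 39, 18, 2, 39, 8, w), (13, 39, 18, 2, 39, 8, x), (13, 39, 18, 2, 8, 19, s), (13, 39, 18, 2, 8, 19, w), (13, 39, 18, 2, 8, 19, x), (13, 39, 3, 36, 12, 29, c), (13, 39, 3, 36, 12, 29, m), (13, 39, 3, 36, 24, 35, c), (13, 39, 3, 36, 24, 35, m), (13, 39, 3, 36, 39, 8, c), (13, 39, 3, 36, 39, 8, m), (13, 39, 3, 36, 8, 19, c), (13, 39, 3, 36, 8, 19, m)}
Apply σ_{D = 2}; surviving tuples: {(13, 39, 18, 2, 12, 29, s), (13, 39, 18, 2, 12, 29, w), (13, 39, 18, 2, 12, 29, x), (13, 39, 18, 2, 24, 35, s), (13, 39, 18, 2, 24, 35, w), (13, 39, 18, 2, 24, 35, x), (13, 39, 18, 2, 39, 8, s), (13, 39, 18, 2, 39, 8, w), (13, 39, 18, 2, 39, 8, x), (13, 39, 18, 2, 8, 19, s), (13, 39, 18, 2, 8, 19, w), (13, 39, 18, 2, 8, 19, x)}
Projecting to A, G, F: {(s, 19, 39), (s, 29, 39), (s, 35, 39), (s, 8, 39), (w, 19, 39), (w, 29, 39), (w, 35, 39), (w, 8, 39), (x, 19, 39), (x, 29, 39), (x, 35, 39), (x, 8, 39)}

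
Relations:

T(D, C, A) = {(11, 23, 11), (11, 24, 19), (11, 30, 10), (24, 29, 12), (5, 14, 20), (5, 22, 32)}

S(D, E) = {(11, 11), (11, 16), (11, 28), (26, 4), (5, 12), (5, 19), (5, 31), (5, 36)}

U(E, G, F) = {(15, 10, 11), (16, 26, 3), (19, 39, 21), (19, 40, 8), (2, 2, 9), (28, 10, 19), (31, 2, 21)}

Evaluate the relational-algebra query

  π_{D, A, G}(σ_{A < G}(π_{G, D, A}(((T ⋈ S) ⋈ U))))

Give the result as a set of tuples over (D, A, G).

Joining T and S on D yields {(11, 23, 11, 11), (11, 23, 11, 16), (11, 23, 11, 28), (11, 24, 19, 11), (11, 24, 19, 16), (11, 24, 19, 28), (11, 30, 10, 11), (11, 30, 10, 16), (11, 30, 10, 28), (5, 14, 20, 12), (5, 14, 20, 19), (5, 14, 20, 31), (5, 14, 20, 36), (5, 22, 32, 12), (5, 22, 32, 19), (5, 22, 32, 31), (5, 22, 32, 36)}.
Joining (T ⋈ S) and U on E yields {(11, 23, 11, 16, 26, 3), (11, 23, 11, 28, 10, 19), (11, 24, 19, 16, 26, 3), (11, 24, 19, 28, 10, 19), (11, 30, 10, 16, 26, 3), (11, 30, 10, 28, 10, 19), (5, 14, 20, 19, 39, 21), (5, 14, 20, 19, 40, 8), (5, 14, 20, 31, 2, 21), (5, 22, 32, 19, 39, 21), (5, 22, 32, 19, 40, 8), (5, 22, 32, 31, 2, 21)}.
π[G, D, A]: project onto (G, D, A) → {(10, 11, 10), (10, 11, 11), (10, 11, 19), (2, 5, 20), (2, 5, 32), (26, 11, 10), (26, 11, 11), (26, 11, 19), (39, 5, 20), (39, 5, 32), (40, 5, 20), (40, 5, 32)}
Apply σ_{A < G}; surviving tuples: {(26, 11, 10), (26, 11, 11), (26, 11, 19), (39, 5, 20), (39, 5, 32), (40, 5, 20), (40, 5, 32)}
π[D, A, G]: project onto (D, A, G) → {(11, 10, 26), (11, 11, 26), (11, 19, 26), (5, 20, 39), (5, 20, 40), (5, 32, 39), (5, 32, 40)}

{(11, 10, 26), (11, 11, 26), (11, 19, 26), (5, 20, 39), (5, 20, 40), (5, 32, 39), (5, 32, 40)}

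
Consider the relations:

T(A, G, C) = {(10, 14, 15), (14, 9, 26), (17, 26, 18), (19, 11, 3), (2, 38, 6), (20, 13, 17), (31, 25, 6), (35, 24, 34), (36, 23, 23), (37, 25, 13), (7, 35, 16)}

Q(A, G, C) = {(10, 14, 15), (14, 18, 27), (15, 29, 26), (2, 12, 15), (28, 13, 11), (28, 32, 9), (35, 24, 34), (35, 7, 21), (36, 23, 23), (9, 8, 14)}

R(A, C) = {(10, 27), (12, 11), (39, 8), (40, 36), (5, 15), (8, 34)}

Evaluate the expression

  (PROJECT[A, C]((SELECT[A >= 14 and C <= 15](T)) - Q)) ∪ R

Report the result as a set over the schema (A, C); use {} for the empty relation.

{(10, 27), (12, 11), (19, 3), (31, 6), (37, 13), (39, 8), (40, 36), (5, 15), (8, 34)}

Filtering on A >= 14 and C <= 15 leaves {(19, 11, 3), (31, 25, 6), (37, 25, 13)}.
Set difference of the two operands is {(19, 11, 3), (31, 25, 6), (37, 25, 13)}.
Keep only column(s) A, C: {(19, 3), (31, 6), (37, 13)}
Set union of the two operands is {(10, 27), (12, 11), (19, 3), (31, 6), (37, 13), (39, 8), (40, 36), (5, 15), (8, 34)}.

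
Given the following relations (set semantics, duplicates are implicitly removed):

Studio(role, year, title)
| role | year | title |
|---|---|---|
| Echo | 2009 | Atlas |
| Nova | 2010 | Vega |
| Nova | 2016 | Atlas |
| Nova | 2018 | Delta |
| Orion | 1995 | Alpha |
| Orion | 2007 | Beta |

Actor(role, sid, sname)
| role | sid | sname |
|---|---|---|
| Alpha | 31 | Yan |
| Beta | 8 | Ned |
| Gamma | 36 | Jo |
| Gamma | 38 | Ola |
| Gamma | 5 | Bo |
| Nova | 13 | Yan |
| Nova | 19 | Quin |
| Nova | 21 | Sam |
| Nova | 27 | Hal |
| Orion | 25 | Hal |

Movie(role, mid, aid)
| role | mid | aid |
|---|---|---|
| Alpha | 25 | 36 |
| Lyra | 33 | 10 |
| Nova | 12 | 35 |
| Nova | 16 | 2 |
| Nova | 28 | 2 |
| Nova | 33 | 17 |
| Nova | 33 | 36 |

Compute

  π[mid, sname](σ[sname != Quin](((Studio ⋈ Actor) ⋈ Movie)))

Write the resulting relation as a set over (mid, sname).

{(12, Hal), (12, Sam), (12, Yan), (16, Hal), (16, Sam), (16, Yan), (28, Hal), (28, Sam), (28, Yan), (33, Hal), (33, Sam), (33, Yan)}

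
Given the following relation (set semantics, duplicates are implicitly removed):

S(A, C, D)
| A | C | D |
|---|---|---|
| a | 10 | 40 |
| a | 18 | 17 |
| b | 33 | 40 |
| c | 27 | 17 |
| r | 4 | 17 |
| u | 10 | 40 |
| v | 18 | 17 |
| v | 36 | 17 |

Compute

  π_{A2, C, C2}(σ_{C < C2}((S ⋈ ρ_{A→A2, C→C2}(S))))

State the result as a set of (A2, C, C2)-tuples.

{(a, 4, 18), (b, 10, 33), (c, 18, 27), (c, 4, 27), (v, 18, 36), (v, 27, 36), (v, 4, 18), (v, 4, 36)}

ρ[A→A2, C→C2]: schema becomes (A2, C2, D); tuples unchanged.
Joining S and ρ_{A→A2, C→C2}(S) on D yields {(a, 10, 40, a, 10), (a, 10, 40, b, 33), (a, 10, 40, u, 10), (a, 18, 17, a, 18), (a, 18, 17, c, 27), (a, 18, 17, r, 4), (a, 18, 17, v, 18), (a, 18, 17, v, 36), (b, 33, 40, a, 10), (b, 33, 40, b, 33), (b, 33, 40, u, 10), (c, 27, 17, a, 18), (c, 27, 17, c, 27), (c, 27, 17, r, 4), (c, 27, 17, v, 18), (c, 27, 17, v, 36), (r, 4, 17, a, 18), (r, 4, 17, c, 27), (r, 4, 17, r, 4), (r, 4, 17, v, 18), (r, 4, 17, v, 36), (u, 10, 40, a, 10), (u, 10, 40, b, 33), (u, 10, 40, u, 10), (v, 18, 17, a, 18), (v, 18, 17, c, 27), (v, 18, 17, r, 4), (v, 18, 17, v, 18), (v, 18, 17, v, 36), (v, 36, 17, a, 18), (v, 36, 17, c, 27), (v, 36, 17, r, 4), (v, 36, 17, v, 18), (v, 36, 17, v, 36)}.
Filtering on C < C2 leaves {(a, 10, 40, b, 33), (a, 18, 17, c, 27), (a, 18, 17, v, 36), (c, 27, 17, v, 36), (r, 4, 17, a, 18), (r, 4, 17, c, 27), (r, 4, 17, v, 18), (r, 4, 17, v, 36), (u, 10, 40, b, 33), (v, 18, 17, c, 27), (v, 18, 17, v, 36)}.
π_{A2, C, C2} gives {(a, 4, 18), (b, 10, 33), (c, 18, 27), (c, 4, 27), (v, 18, 36), (v, 27, 36), (v, 4, 18), (v, 4, 36)} (3 duplicate(s) eliminated).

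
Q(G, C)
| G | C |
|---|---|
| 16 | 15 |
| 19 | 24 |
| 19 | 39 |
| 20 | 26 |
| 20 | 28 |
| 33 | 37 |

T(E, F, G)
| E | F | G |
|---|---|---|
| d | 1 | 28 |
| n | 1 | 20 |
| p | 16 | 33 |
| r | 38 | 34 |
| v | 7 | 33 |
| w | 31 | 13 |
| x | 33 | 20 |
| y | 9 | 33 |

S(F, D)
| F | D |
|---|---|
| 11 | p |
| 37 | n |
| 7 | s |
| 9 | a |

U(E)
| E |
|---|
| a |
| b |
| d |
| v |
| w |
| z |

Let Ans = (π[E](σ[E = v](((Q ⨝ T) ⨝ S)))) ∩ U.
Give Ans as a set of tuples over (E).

Q ⋈ T (natural join on G): {(20, 26, n, 1), (20, 26, x, 33), (20, 28, n, 1), (20, 28, x, 33), (33, 37, p, 16), (33, 37, v, 7), (33, 37, y, 9)}
(Q ⨝ T) ⋈ S (natural join on F): {(33, 37, v, 7, s), (33, 37, y, 9, a)}
Apply σ_{E = v}; surviving tuples: {(33, 37, v, 7, s)}
Keep only column(s) E: {v}
Intersection: {v} with {a, b, d, v, w, z} → {v}

{v}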